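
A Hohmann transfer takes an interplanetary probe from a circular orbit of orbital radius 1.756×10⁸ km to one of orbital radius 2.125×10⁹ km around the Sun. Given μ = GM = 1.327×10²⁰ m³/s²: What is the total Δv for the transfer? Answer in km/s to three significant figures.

r₁ = 1.756×10⁸ km = 1.756×10¹¹ m.
r₂ = 2.125×10⁹ km = 2.125×10¹² m.
Transfer ellipse a_t = (r₁ + r₂)/2 = 1.150×10¹² m.
At r₁: circular v_c1 = √(μ/r₁) = 27490 m/s; transfer-perihelion v_p = √[μ(2/r₁ − 1/a_t)] = 37360 m/s.
Δv₁ = v_p − v_c1 = 9874 m/s.
At r₂: circular v_c2 = √(μ/r₂) = 7902 m/s; transfer-aphelion v_a = √[μ(2/r₂ − 1/a_t)] = 3088 m/s.
Δv₂ = v_c2 − v_a = 4815 m/s.
Total Δv = Δv₁ + Δv₂ = 14690 m/s = 14.69 km/s.

Δv_total ≈ 14.7 km/s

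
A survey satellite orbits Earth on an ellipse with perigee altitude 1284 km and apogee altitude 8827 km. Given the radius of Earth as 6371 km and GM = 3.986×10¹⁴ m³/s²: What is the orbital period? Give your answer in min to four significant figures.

T ≈ 202.6 min

r_p = 6371 + 1284 = 7655.0 km = 7.6550×10⁶ m.
r_a = 6371 + 8827 = 15198 km = 1.5198×10⁷ m.
Semi-major axis a = (r_p + r_a)/2 = (7655.0 + 15198)/2 = 11426 km = 1.143×10⁷ m.
By Kepler's third law T = 2π√(a³/μ) = 2π × 1.935×10³ = 1.216×10⁴ s.
= 202.6 min.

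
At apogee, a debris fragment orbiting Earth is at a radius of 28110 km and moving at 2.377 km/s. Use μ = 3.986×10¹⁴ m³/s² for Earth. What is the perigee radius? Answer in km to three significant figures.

r_a = 2.811×10⁷ m.
Specific energy ε = v²/2 − μ/r = -1.135×10⁷ J/kg, so a = −μ/(2ε) = 1.755×10⁷ m.
The apsides satisfy r_p + r_a = 2a, so the perigee radius is 2a − r_a = 6.994×10⁶ m = 6993.7 km.

perigee radius ≈ 6990 km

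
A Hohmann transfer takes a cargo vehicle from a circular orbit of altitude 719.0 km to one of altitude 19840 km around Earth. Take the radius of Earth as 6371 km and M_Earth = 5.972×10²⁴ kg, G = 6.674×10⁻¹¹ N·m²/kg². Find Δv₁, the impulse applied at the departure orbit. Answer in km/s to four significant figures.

μ = GM = 6.674×10⁻¹¹ × 5.972×10²⁴ = 3.986×10¹⁴ m³/s².
r₁ = 6371 + 719.0 = 7090.0 km = 7.0900×10⁶ m.
r₂ = 6371 + 19840 = 26211 km = 2.6211×10⁷ m.
Transfer ellipse a_t = (r₁ + r₂)/2 = 1.665×10⁷ m.
At r₁: circular v_c1 = √(μ/r₁) = 7498 m/s; transfer-perigee v_p = √[μ(2/r₁ − 1/a_t)] = 9407 m/s.
Δv₁ = v_p − v_c1 = 1909 m/s.
= 1.909 km/s.

Δv ≈ 1.909 km/s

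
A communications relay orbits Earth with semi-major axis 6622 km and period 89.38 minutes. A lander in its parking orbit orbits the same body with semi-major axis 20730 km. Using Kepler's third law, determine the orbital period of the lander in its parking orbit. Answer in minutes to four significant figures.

T₂ ≈ 495.1 minutes

Kepler's third law: T² ∝ a³, so T₂ = T₁ (a₂/a₁)^(3/2).
a₂/a₁ = 3.130, (a₂/a₁)^(3/2) = 5.539.
T₂ = 89.38 × 5.539 = 495.1 minutes.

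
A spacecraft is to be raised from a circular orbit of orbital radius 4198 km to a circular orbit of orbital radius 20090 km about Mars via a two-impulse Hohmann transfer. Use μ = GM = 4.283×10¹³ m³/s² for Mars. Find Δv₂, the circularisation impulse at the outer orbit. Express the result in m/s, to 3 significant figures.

r₁ = 4198 km = 4.198×10⁶ m.
r₂ = 20090 km = 2.009×10⁷ m.
Transfer ellipse a_t = (r₁ + r₂)/2 = 1.214×10⁷ m.
At r₁: circular v_c1 = √(μ/r₁) = 3194 m/s; transfer-periapsis v_p = √[μ(2/r₁ − 1/a_t)] = 4108 m/s.
At r₂: circular v_c2 = √(μ/r₂) = 1460 m/s; transfer-apoapsis v_a = √[μ(2/r₂ − 1/a_t)] = 858.5 m/s.
Δv₂ = v_c2 − v_a = 601.6 m/s.

Δv ≈ 602 m/s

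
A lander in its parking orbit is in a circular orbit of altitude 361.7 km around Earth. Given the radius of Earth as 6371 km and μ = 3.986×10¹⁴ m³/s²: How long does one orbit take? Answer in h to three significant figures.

T ≈ 1.53 h

r = 6371 + 361.7 = 6732.7 km = 6.7327×10⁶ m.
Kepler's third law: T = 2π√(r³/μ) = 2π√((6.733×10⁶)³ / 3.986×10¹⁴).
r³/μ = 7.657×10⁵ s², so T = 2π × 8.750×10² = 5.498×10³ s.
Converting: 5.498×10³ s ÷ 3600 = 1.527 h.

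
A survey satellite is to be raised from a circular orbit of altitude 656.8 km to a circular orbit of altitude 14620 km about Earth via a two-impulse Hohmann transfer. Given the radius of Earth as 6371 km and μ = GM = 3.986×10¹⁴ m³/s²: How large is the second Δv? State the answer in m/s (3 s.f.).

r₁ = 6371 + 656.8 = 7027.8 km = 7.0278×10⁶ m.
r₂ = 6371 + 14620 = 20991 km = 2.0991×10⁷ m.
Transfer ellipse a_t = (r₁ + r₂)/2 = 1.401×10⁷ m.
At r₁: circular v_c1 = √(μ/r₁) = 7531 m/s; transfer-perigee v_p = √[μ(2/r₁ − 1/a_t)] = 9219 m/s.
At r₂: circular v_c2 = √(μ/r₂) = 4358 m/s; transfer-apogee v_a = √[μ(2/r₂ − 1/a_t)] = 3086 m/s.
Δv₂ = v_c2 − v_a = 1271 m/s.

Δv ≈ 1270 m/s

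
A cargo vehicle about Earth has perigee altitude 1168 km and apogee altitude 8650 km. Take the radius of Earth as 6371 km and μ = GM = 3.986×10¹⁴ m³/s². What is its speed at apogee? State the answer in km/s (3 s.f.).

v ≈ 4.21 km/s

r_p = 6371 + 1168 = 7539.0 km = 7.5390×10⁶ m.
r_a = 6371 + 8650 = 15021 km = 1.5021×10⁷ m.
Semi-major axis a = (r_p + r_a)/2 = 11280 km = 1.128×10⁷ m.
Vis-viva: v² = μ(2/r − 1/a) = 3.986×10¹⁴ × (1.331×10⁻⁷ − 8.865×10⁻⁸) = 1.774×10⁷ m²/s².
v = 4211 m/s = 4.211 km/s.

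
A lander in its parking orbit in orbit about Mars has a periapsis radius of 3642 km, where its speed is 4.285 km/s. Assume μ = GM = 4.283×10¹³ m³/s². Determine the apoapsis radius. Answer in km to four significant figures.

apoapsis radius ≈ 12960 km

r_p = 3.642×10⁶ m.
Specific energy ε = v²/2 − μ/r = -2.579×10⁶ J/kg, so a = −μ/(2ε) = 8.302×10⁶ m.
The apsides satisfy r_p + r_a = 2a, so the apoapsis radius is 2a − r_p = 1.296×10⁷ m = 12963 km.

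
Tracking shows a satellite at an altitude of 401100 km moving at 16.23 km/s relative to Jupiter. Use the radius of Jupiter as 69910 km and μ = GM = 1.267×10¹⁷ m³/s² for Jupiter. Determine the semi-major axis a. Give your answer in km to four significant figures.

a ≈ 4.614×10⁵ km

r = 69910 + 401100 = 4.7101×10⁵ km = 4.710×10⁸ m.
Vis-viva rearranged: 1/a = 2/r − v²/μ = 4.246×10⁻⁹ − 2.079×10⁻⁹ = 2.167×10⁻⁹ m⁻¹.
a = 4.614×10⁸ m = 4.6143×10⁵ km.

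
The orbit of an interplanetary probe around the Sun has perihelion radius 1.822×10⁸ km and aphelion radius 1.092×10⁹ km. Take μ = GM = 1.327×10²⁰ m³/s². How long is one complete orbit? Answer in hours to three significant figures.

Semi-major axis a = (r_p + r_a)/2 = (1.8220×10⁸ + 1.0920×10⁹)/2 = 6.3710×10⁸ km = 6.371×10¹¹ m.
By Kepler's third law T = 2π√(a³/μ) = 2π × 4.414×10⁷ = 2.774×10⁸ s.
= 77050 hours.

T ≈ 77000 hours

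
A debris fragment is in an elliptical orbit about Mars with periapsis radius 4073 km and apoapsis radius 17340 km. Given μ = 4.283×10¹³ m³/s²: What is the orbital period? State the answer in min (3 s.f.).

T ≈ 561 min

Semi-major axis a = (r_p + r_a)/2 = (4073.0 + 17340)/2 = 10706 km = 1.071×10⁷ m.
By Kepler's third law T = 2π√(a³/μ) = 2π × 5.353×10³ = 3.363×10⁴ s.
= 560.6 min.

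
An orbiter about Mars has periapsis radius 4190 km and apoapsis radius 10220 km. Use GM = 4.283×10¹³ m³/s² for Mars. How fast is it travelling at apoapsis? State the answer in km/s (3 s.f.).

v ≈ 1.56 km/s

Semi-major axis a = (r_p + r_a)/2 = 7205.0 km = 7.205×10⁶ m.
Vis-viva: v² = μ(2/r − 1/a) = 4.283×10¹³ × (1.957×10⁻⁷ − 1.388×10⁻⁷) = 2.437×10⁶ m²/s².
v = 1561 m/s = 1.561 km/s.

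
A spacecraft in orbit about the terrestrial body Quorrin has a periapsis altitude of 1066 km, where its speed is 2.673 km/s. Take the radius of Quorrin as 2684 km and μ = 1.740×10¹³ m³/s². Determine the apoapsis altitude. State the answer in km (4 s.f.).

r_p = 2684 + 1066 = 3750.0 km = 3.750×10⁶ m.
Specific energy ε = v²/2 − μ/r = -1.068×10⁶ J/kg, so a = −μ/(2ε) = 8.150×10⁶ m.
The apsides satisfy r_p + r_a = 2a, so the apoapsis radius is 2a − r_p = 1.255×10⁷ m = 12549 km.
Apoapsis altitude = 12549 − 2684 = 9865.2 km.

apoapsis altitude ≈ 9865 km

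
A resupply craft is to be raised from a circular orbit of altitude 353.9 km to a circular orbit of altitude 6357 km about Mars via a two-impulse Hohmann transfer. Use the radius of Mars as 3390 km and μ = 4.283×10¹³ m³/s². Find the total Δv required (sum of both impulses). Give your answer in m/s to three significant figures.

Δv_total ≈ 1220 m/s

r₁ = 3390 + 353.9 = 3743.9 km = 3.7439×10⁶ m.
r₂ = 3390 + 6357 = 9747.0 km = 9.7470×10⁶ m.
Transfer ellipse a_t = (r₁ + r₂)/2 = 6.745×10⁶ m.
At r₁: circular v_c1 = √(μ/r₁) = 3382 m/s; transfer-periapsis v_p = √[μ(2/r₁ − 1/a_t)] = 4066 m/s.
Δv₁ = v_p − v_c1 = 683.5 m/s.
At r₂: circular v_c2 = √(μ/r₂) = 2096 m/s; transfer-apoapsis v_a = √[μ(2/r₂ − 1/a_t)] = 1562 m/s.
Δv₂ = v_c2 − v_a = 534.5 m/s.
Total Δv = Δv₁ + Δv₂ = 1218 m/s.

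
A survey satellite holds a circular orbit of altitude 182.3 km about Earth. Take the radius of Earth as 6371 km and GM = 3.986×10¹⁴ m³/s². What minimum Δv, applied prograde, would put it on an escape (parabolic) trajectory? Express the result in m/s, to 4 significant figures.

Δv ≈ 3230 m/s

r = 6371 + 182.3 = 6553.3 km = 6.5533×10⁶ m.
Circular speed v_c = √(μ/r) = 7799 m/s.
Escape speed v_esc = √(2μ/r) = √2 × v_c = 11030 m/s.
Δv = v_esc − v_c = 3230 m/s.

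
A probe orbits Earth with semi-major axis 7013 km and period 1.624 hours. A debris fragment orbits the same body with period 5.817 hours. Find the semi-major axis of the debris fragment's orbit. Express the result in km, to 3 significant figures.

Kepler's third law: a³ ∝ T², so a₂ = a₁ (T₂/T₁)^(2/3).
T₂/T₁ = 3.582, (T₂/T₁)^(2/3) = 2.341.
a₂ = 7013 × 2.341 = 16420 km.

a₂ ≈ 16400 km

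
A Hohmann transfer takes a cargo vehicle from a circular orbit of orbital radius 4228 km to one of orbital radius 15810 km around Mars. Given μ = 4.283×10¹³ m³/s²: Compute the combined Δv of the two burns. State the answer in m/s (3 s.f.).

r₁ = 4228 km = 4.228×10⁶ m.
r₂ = 15810 km = 1.581×10⁷ m.
Transfer ellipse a_t = (r₁ + r₂)/2 = 1.002×10⁷ m.
At r₁: circular v_c1 = √(μ/r₁) = 3183 m/s; transfer-periapsis v_p = √[μ(2/r₁ − 1/a_t)] = 3998 m/s.
Δv₁ = v_p − v_c1 = 815.4 m/s.
At r₂: circular v_c2 = √(μ/r₂) = 1646 m/s; transfer-apoapsis v_a = √[μ(2/r₂ − 1/a_t)] = 1069 m/s.
Δv₂ = v_c2 − v_a = 576.7 m/s.
Total Δv = Δv₁ + Δv₂ = 1392 m/s.

Δv_total ≈ 1390 m/s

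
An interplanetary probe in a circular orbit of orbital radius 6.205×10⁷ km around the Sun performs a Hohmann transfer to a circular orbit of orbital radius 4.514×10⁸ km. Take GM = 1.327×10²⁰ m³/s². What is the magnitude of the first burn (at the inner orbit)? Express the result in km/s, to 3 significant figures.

Δv ≈ 15.1 km/s

r₁ = 6.205×10⁷ km = 6.205×10¹⁰ m.
r₂ = 4.514×10⁸ km = 4.514×10¹¹ m.
Transfer ellipse a_t = (r₁ + r₂)/2 = 2.567×10¹¹ m.
At r₁: circular v_c1 = √(μ/r₁) = 46240 m/s; transfer-perihelion v_p = √[μ(2/r₁ − 1/a_t)] = 61320 m/s.
Δv₁ = v_p − v_c1 = 15080 m/s.
= 15.08 km/s.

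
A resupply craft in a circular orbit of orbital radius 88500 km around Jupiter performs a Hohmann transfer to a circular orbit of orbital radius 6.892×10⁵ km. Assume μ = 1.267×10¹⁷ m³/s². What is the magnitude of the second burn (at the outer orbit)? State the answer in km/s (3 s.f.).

Δv ≈ 7.09 km/s

r₁ = 88500 km = 8.850×10⁷ m.
r₂ = 6.892×10⁵ km = 6.892×10⁸ m.
Transfer ellipse a_t = (r₁ + r₂)/2 = 3.888×10⁸ m.
At r₁: circular v_c1 = √(μ/r₁) = 37840 m/s; transfer-perijove v_p = √[μ(2/r₁ − 1/a_t)] = 50370 m/s.
At r₂: circular v_c2 = √(μ/r₂) = 13560 m/s; transfer-apojove v_a = √[μ(2/r₂ − 1/a_t)] = 6468 m/s.
Δv₂ = v_c2 − v_a = 7090 m/s.
= 7.090 km/s.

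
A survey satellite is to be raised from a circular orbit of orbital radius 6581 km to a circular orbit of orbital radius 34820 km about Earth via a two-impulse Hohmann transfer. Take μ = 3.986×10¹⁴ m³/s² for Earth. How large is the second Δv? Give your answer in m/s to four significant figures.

r₁ = 6581 km = 6.581×10⁶ m.
r₂ = 34820 km = 3.482×10⁷ m.
Transfer ellipse a_t = (r₁ + r₂)/2 = 2.070×10⁷ m.
At r₁: circular v_c1 = √(μ/r₁) = 7783 m/s; transfer-perigee v_p = √[μ(2/r₁ − 1/a_t)] = 10090 m/s.
At r₂: circular v_c2 = √(μ/r₂) = 3383 m/s; transfer-apogee v_a = √[μ(2/r₂ − 1/a_t)] = 1908 m/s.
Δv₂ = v_c2 − v_a = 1476 m/s.

Δv ≈ 1476 m/s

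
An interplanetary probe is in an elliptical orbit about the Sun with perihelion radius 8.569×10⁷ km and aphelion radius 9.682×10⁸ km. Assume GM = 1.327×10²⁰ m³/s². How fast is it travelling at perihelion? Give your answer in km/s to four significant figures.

v ≈ 53.34 km/s

Semi-major axis a = (r_p + r_a)/2 = 5.2694×10⁸ km = 5.269×10¹¹ m.
Vis-viva: v² = μ(2/r − 1/a) = 1.327×10²⁰ × (2.334×10⁻¹¹ − 1.898×10⁻¹²) = 2.845×10⁹ m²/s².
v = 53340 m/s = 53.34 km/s.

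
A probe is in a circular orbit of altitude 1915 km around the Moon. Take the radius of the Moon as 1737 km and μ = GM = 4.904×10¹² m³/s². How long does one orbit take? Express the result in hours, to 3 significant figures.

r = 1737 + 1915 = 3652.0 km = 3.6520×10⁶ m.
Kepler's third law: T = 2π√(r³/μ) = 2π√((3.652×10⁶)³ / 4.904×10¹²).
r³/μ = 9.932×10⁶ s², so T = 2π × 3.152×10³ = 1.980×10⁴ s.
Converting: 1.980×10⁴ s ÷ 3600 = 5.500 hours.

T ≈ 5.50 hours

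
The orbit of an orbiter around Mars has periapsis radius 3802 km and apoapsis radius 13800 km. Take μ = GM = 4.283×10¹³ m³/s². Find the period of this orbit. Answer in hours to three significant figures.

T ≈ 6.96 hours

Semi-major axis a = (r_p + r_a)/2 = (3802.0 + 13800)/2 = 8801.0 km = 8.801×10⁶ m.
By Kepler's third law T = 2π√(a³/μ) = 2π × 3.990×10³ = 2.507×10⁴ s.
= 6.963 hours.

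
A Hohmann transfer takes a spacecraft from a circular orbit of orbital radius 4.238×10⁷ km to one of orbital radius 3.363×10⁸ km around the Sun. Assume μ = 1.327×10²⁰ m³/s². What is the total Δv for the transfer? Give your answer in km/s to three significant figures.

Δv_total ≈ 29.1 km/s

r₁ = 4.238×10⁷ km = 4.238×10¹⁰ m.
r₂ = 3.363×10⁸ km = 3.363×10¹¹ m.
Transfer ellipse a_t = (r₁ + r₂)/2 = 1.893×10¹¹ m.
At r₁: circular v_c1 = √(μ/r₁) = 55960 m/s; transfer-perihelion v_p = √[μ(2/r₁ − 1/a_t)] = 74580 m/s.
Δv₁ = v_p − v_c1 = 18620 m/s.
At r₂: circular v_c2 = √(μ/r₂) = 19860 m/s; transfer-aphelion v_a = √[μ(2/r₂ − 1/a_t)] = 9398 m/s.
Δv₂ = v_c2 − v_a = 10470 m/s.
Total Δv = Δv₁ + Δv₂ = 29080 m/s = 29.08 km/s.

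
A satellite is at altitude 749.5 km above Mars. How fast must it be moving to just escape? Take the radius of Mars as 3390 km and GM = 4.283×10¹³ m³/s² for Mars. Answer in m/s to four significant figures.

v_esc ≈ 4549 m/s

r = 3390 + 749.5 = 4139.5 km = 4.1395×10⁶ m.
Escape speed v_esc = √(2μ/r) = √(2 × 4.283×10¹³ / 4.140×10⁶) = √(2.069×10⁷) = 4549 m/s.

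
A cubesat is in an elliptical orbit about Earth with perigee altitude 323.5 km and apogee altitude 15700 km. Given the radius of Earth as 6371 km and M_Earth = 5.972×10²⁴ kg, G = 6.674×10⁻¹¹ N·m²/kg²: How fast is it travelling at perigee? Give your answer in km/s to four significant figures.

μ = GM = 6.674×10⁻¹¹ × 5.972×10²⁴ = 3.986×10¹⁴ m³/s².
r_p = 6371 + 323.5 = 6694.5 km = 6.6945×10⁶ m.
r_a = 6371 + 15700 = 22071 km = 2.2071×10⁷ m.
Semi-major axis a = (r_p + r_a)/2 = 14383 km = 1.438×10⁷ m.
Vis-viva: v² = μ(2/r − 1/a) = 3.986×10¹⁴ × (2.988×10⁻⁷ − 6.953×10⁻⁸) = 9.136×10⁷ m²/s².
v = 9558 m/s = 9.558 km/s.

v ≈ 9.558 km/s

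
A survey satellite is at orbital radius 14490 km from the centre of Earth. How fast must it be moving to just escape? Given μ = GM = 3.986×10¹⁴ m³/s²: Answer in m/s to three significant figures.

r = 14490 km = 1.449×10⁷ m.
Escape speed v_esc = √(2μ/r) = √(2 × 3.986×10¹⁴ / 1.449×10⁷) = √(5.502×10⁷) = 7417 m/s.

v_esc ≈ 7420 m/s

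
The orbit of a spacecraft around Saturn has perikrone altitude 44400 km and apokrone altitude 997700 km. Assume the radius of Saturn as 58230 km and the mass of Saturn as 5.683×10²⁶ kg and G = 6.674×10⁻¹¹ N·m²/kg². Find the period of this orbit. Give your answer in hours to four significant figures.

μ = GM = 6.674×10⁻¹¹ × 5.683×10²⁶ = 3.793×10¹⁶ m³/s².
r_p = 58230 + 44400 = 102630 km = 1.0263×10⁸ m.
r_a = 58230 + 997700 = 1055900 km = 1.0559×10⁹ m.
Semi-major axis a = (r_p + r_a)/2 = (1.0263×10⁵ + 1.0559×10⁶)/2 = 5.7928×10⁵ km = 5.793×10⁸ m.
By Kepler's third law T = 2π√(a³/μ) = 2π × 7.159×10⁴ = 4.498×10⁵ s.
= 124.9 hours.

T ≈ 124.9 hours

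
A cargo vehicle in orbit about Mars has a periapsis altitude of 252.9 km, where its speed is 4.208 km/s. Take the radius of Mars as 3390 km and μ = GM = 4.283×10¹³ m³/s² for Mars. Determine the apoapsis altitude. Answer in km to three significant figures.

apoapsis altitude ≈ 7720 km

r_p = 3390 + 252.9 = 3642.9 km = 3.643×10⁶ m.
Specific energy ε = v²/2 − μ/r = -2.903×10⁶ J/kg, so a = −μ/(2ε) = 7.376×10⁶ m.
The apsides satisfy r_p + r_a = 2a, so the apoapsis radius is 2a − r_p = 1.111×10⁷ m = 11108 km.
Apoapsis altitude = 11108 − 3390 = 7718.3 km.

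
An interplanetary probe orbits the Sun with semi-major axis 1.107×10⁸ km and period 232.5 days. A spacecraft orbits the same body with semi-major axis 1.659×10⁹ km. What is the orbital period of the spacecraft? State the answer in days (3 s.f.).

Kepler's third law: T² ∝ a³, so T₂ = T₁ (a₂/a₁)^(3/2).
a₂/a₁ = 14.99, (a₂/a₁)^(3/2) = 58.02.
T₂ = 232.5 × 58.02 = 13490 days.

T₂ ≈ 13500 days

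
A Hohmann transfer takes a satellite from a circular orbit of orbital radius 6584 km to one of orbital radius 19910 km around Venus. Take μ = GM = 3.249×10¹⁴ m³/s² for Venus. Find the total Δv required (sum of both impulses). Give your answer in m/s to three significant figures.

Δv_total ≈ 2780 m/s

r₁ = 6584 km = 6.584×10⁶ m.
r₂ = 19910 km = 1.991×10⁷ m.
Transfer ellipse a_t = (r₁ + r₂)/2 = 1.325×10⁷ m.
At r₁: circular v_c1 = √(μ/r₁) = 7025 m/s; transfer-periapsis v_p = √[μ(2/r₁ − 1/a_t)] = 8612 m/s.
Δv₁ = v_p − v_c1 = 1587 m/s.
At r₂: circular v_c2 = √(μ/r₂) = 4040 m/s; transfer-apoapsis v_a = √[μ(2/r₂ − 1/a_t)] = 2848 m/s.
Δv₂ = v_c2 − v_a = 1192 m/s.
Total Δv = Δv₁ + Δv₂ = 2779 m/s.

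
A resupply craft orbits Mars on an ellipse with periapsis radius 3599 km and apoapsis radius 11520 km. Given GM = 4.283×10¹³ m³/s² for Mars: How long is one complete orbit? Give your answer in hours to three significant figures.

T ≈ 5.54 hours

Semi-major axis a = (r_p + r_a)/2 = (3599.0 + 11520)/2 = 7559.5 km = 7.560×10⁶ m.
By Kepler's third law T = 2π√(a³/μ) = 2π × 3.176×10³ = 1.995×10⁴ s.
= 5.543 hours.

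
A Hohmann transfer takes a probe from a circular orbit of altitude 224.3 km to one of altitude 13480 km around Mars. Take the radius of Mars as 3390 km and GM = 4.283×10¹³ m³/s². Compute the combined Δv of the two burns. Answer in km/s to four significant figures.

r₁ = 3390 + 224.3 = 3614.3 km = 3.6143×10⁶ m.
r₂ = 3390 + 13480 = 16870 km = 1.6870×10⁷ m.
Transfer ellipse a_t = (r₁ + r₂)/2 = 1.024×10⁷ m.
At r₁: circular v_c1 = √(μ/r₁) = 3442 m/s; transfer-periapsis v_p = √[μ(2/r₁ − 1/a_t)] = 4418 m/s.
Δv₁ = v_p − v_c1 = 975.6 m/s.
At r₂: circular v_c2 = √(μ/r₂) = 1593 m/s; transfer-apoapsis v_a = √[μ(2/r₂ − 1/a_t)] = 946.5 m/s.
Δv₂ = v_c2 − v_a = 646.8 m/s.
Total Δv = Δv₁ + Δv₂ = 1622 m/s = 1.622 km/s.

Δv_total ≈ 1.622 km/s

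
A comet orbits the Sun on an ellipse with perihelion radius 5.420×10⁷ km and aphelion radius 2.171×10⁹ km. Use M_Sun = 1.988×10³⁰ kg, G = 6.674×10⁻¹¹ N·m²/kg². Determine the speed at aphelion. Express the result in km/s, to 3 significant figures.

v ≈ 1.73 km/s

μ = GM = 6.674×10⁻¹¹ × 1.988×10³⁰ = 1.327×10²⁰ m³/s².
Semi-major axis a = (r_p + r_a)/2 = 1.1126×10⁹ km = 1.113×10¹² m.
Vis-viva: v² = μ(2/r − 1/a) = 1.327×10²⁰ × (9.212×10⁻¹³ − 8.988×10⁻¹³) = 2.977×10⁶ m²/s².
v = 1725 m/s = 1.725 km/s.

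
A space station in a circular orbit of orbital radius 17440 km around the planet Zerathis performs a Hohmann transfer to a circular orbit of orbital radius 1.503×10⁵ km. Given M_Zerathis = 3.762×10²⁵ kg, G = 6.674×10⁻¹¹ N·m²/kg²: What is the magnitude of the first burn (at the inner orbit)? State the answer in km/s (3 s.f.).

μ = GM = 6.674×10⁻¹¹ × 3.762×10²⁵ = 2.511×10¹⁵ m³/s².
r₁ = 17440 km = 1.744×10⁷ m.
r₂ = 1.503×10⁵ km = 1.503×10⁸ m.
Transfer ellipse a_t = (r₁ + r₂)/2 = 8.387×10⁷ m.
At r₁: circular v_c1 = √(μ/r₁) = 12000 m/s; transfer-periapsis v_p = √[μ(2/r₁ − 1/a_t)] = 16060 m/s.
Δv₁ = v_p − v_c1 = 4064 m/s.
= 4.064 km/s.

Δv ≈ 4.06 km/s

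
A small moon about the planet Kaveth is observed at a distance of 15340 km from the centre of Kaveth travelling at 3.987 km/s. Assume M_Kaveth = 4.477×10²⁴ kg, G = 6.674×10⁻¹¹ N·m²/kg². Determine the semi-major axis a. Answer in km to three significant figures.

a ≈ 13000 km

μ = GM = 6.674×10⁻¹¹ × 4.477×10²⁴ = 2.988×10¹⁴ m³/s².
r = 1.534×10⁷ m.
Specific orbital energy ε = v²/2 − μ/r = (3987)²/2 − 2.988×10¹⁴/1.534×10⁷ = -1.153×10⁷ J/kg.
Since ε = −μ/(2a), a = −μ/(2ε) = 1.296×10⁷ m = 12957 km.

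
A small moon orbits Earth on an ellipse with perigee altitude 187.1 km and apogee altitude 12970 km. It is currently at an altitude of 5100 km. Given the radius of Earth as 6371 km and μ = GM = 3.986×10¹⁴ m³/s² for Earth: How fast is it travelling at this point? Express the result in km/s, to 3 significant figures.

r_p = 6371 + 187.1 = 6558.1 km = 6.5581×10⁶ m.
r_a = 6371 + 12970 = 19341 km = 1.9341×10⁷ m.
r = 6371 + 5100 = 11471 km = 1.147×10⁷ m.
Semi-major axis a = (r_p + r_a)/2 = 12950 km = 1.295×10⁷ m.
Vis-viva: v² = μ(2/r − 1/a) = 3.986×10¹⁴ × (1.744×10⁻⁷ − 7.722×10⁻⁸) = 3.872×10⁷ m²/s².
v = 6222 m/s = 6.222 km/s.

v ≈ 6.22 km/s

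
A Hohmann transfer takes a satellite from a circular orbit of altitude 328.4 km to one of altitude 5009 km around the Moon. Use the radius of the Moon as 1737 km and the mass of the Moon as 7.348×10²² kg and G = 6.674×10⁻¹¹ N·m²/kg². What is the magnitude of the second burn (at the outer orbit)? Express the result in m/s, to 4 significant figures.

Δv ≈ 268.8 m/s

μ = GM = 6.674×10⁻¹¹ × 7.348×10²² = 4.904×10¹² m³/s².
r₁ = 1737 + 328.4 = 2065.4 km = 2.0654×10⁶ m.
r₂ = 1737 + 5009 = 6746.0 km = 6.7460×10⁶ m.
Transfer ellipse a_t = (r₁ + r₂)/2 = 4.406×10⁶ m.
At r₁: circular v_c1 = √(μ/r₁) = 1541 m/s; transfer-perilune v_p = √[μ(2/r₁ − 1/a_t)] = 1907 m/s.
At r₂: circular v_c2 = √(μ/r₂) = 852.6 m/s; transfer-apolune v_a = √[μ(2/r₂ − 1/a_t)] = 583.8 m/s.
Δv₂ = v_c2 − v_a = 268.8 m/s.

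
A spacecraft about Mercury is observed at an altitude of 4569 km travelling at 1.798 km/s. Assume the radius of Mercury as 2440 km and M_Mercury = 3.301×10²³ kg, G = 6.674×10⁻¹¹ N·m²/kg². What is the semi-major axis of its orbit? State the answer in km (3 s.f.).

a ≈ 7210 km

μ = GM = 6.674×10⁻¹¹ × 3.301×10²³ = 2.203×10¹³ m³/s².
r = 2440 + 4569 = 7009.0 km = 7.009×10⁶ m.
Specific orbital energy ε = v²/2 − μ/r = (1798)²/2 − 2.203×10¹³/7.009×10⁶ = -1.527×10⁶ J/kg.
Since ε = −μ/(2a), a = −μ/(2ε) = 7.215×10⁶ m = 7214.6 km.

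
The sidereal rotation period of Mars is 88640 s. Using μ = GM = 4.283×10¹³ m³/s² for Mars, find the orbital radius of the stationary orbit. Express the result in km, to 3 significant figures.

r_sync ≈ 20400 km

A synchronous orbit has period T, so by Kepler's third law a = (μT²/4π²)^(1/3).
μT²/4π² = 4.283×10¹³ × (8.864×10⁴)² / 39.48 = 8.524×10²¹ m³.
a = 2.043×10⁷ m = 20428 km.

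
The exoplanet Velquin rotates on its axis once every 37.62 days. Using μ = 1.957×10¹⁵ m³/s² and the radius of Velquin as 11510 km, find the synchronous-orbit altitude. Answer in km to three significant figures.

h_sync ≈ 7.95×10⁵ km

T = 37.62 days = 3.250×10⁶ s.
A synchronous orbit has period T, so by Kepler's third law a = (μT²/4π²)^(1/3).
μT²/4π² = 1.957×10¹⁵ × (3.250×10⁶)² / 39.48 = 5.237×10²⁶ m³.
a = 8.061×10⁸ m = 8.0606×10⁵ km.
Altitude h = a − R = 8.0606×10⁵ − 11510 = 7.9455×10⁵ km.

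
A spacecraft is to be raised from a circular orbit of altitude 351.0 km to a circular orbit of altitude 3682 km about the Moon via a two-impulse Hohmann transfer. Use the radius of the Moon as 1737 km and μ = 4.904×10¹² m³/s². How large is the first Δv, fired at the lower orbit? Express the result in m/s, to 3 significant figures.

Δv ≈ 309 m/s

r₁ = 1737 + 351.0 = 2088.0 km = 2.0880×10⁶ m.
r₂ = 1737 + 3682 = 5419.0 km = 5.4190×10⁶ m.
Transfer ellipse a_t = (r₁ + r₂)/2 = 3.754×10⁶ m.
At r₁: circular v_c1 = √(μ/r₁) = 1533 m/s; transfer-perilune v_p = √[μ(2/r₁ − 1/a_t)] = 1841 m/s.
Δv₁ = v_p − v_c1 = 308.9 m/s.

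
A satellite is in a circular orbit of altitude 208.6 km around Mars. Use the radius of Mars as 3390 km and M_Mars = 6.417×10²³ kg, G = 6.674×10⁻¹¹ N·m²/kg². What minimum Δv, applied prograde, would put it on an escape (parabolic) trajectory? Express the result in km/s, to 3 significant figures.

μ = GM = 6.674×10⁻¹¹ × 6.417×10²³ = 4.283×10¹³ m³/s².
r = 3390 + 208.6 = 3598.6 km = 3.5986×10⁶ m.
Circular speed v_c = √(μ/r) = 3450 m/s.
Escape speed v_esc = √(2μ/r) = √2 × v_c = 4879 m/s.
Δv = v_esc − v_c = 1429 m/s = 1.429 km/s.

Δv ≈ 1.43 km/s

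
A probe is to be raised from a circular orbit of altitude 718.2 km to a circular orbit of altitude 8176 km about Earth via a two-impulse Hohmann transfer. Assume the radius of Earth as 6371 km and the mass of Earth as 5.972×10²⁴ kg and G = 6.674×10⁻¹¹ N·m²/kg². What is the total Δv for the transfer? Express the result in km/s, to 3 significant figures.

Δv_total ≈ 2.19 km/s

μ = GM = 6.674×10⁻¹¹ × 5.972×10²⁴ = 3.986×10¹⁴ m³/s².
r₁ = 6371 + 718.2 = 7089.2 km = 7.0892×10⁶ m.
r₂ = 6371 + 8176 = 14547 km = 1.4547×10⁷ m.
Transfer ellipse a_t = (r₁ + r₂)/2 = 1.082×10⁷ m.
At r₁: circular v_c1 = √(μ/r₁) = 7498 m/s; transfer-perigee v_p = √[μ(2/r₁ − 1/a_t)] = 8695 m/s.
Δv₁ = v_p − v_c1 = 1197 m/s.
At r₂: circular v_c2 = √(μ/r₂) = 5234 m/s; transfer-apogee v_a = √[μ(2/r₂ − 1/a_t)] = 4237 m/s.
Δv₂ = v_c2 − v_a = 997.1 m/s.
Total Δv = Δv₁ + Δv₂ = 2194 m/s = 2.194 km/s.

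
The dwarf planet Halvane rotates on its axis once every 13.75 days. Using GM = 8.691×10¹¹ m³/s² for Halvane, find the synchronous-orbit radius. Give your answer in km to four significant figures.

r_sync ≈ 31440 km

T = 13.75 days = 1.188×10⁶ s.
A synchronous orbit has period T, so by Kepler's third law a = (μT²/4π²)^(1/3).
μT²/4π² = 8.691×10¹¹ × (1.188×10⁶)² / 39.48 = 3.107×10²² m³.
a = 3.144×10⁷ m = 31437 km.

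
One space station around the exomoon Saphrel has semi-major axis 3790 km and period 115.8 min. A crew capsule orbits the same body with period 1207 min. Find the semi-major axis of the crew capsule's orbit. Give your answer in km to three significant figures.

Kepler's third law: a³ ∝ T², so a₂ = a₁ (T₂/T₁)^(2/3).
T₂/T₁ = 10.42, (T₂/T₁)^(2/3) = 4.772.
a₂ = 3790 × 4.772 = 18080 km.

a₂ ≈ 18100 km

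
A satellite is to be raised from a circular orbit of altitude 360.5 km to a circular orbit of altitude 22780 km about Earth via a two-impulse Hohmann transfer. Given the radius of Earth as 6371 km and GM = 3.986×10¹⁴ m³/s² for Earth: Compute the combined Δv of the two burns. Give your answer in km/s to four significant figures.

Δv_total ≈ 3.546 km/s

r₁ = 6371 + 360.5 = 6731.5 km = 6.7315×10⁶ m.
r₂ = 6371 + 22780 = 29151 km = 2.9151×10⁷ m.
Transfer ellipse a_t = (r₁ + r₂)/2 = 1.794×10⁷ m.
At r₁: circular v_c1 = √(μ/r₁) = 7695 m/s; transfer-perigee v_p = √[μ(2/r₁ − 1/a_t)] = 9809 m/s.
Δv₁ = v_p − v_c1 = 2114 m/s.
At r₂: circular v_c2 = √(μ/r₂) = 3698 m/s; transfer-apogee v_a = √[μ(2/r₂ − 1/a_t)] = 2265 m/s.
Δv₂ = v_c2 − v_a = 1433 m/s.
Total Δv = Δv₁ + Δv₂ = 3546 m/s = 3.546 km/s.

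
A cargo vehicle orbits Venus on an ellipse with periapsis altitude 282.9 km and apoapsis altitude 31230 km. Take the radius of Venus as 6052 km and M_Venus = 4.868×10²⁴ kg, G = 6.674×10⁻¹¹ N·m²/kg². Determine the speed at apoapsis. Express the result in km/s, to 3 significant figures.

v ≈ 1.59 km/s

μ = GM = 6.674×10⁻¹¹ × 4.868×10²⁴ = 3.249×10¹⁴ m³/s².
r_p = 6052 + 282.9 = 6334.9 km = 6.3349×10⁶ m.
r_a = 6052 + 31230 = 37282 km = 3.7282×10⁷ m.
Semi-major axis a = (r_p + r_a)/2 = 21808 km = 2.181×10⁷ m.
Vis-viva: v² = μ(2/r − 1/a) = 3.249×10¹⁴ × (5.365×10⁻⁸ − 4.585×10⁻⁸) = 2.531×10⁶ m²/s².
v = 1591 m/s = 1.591 km/s.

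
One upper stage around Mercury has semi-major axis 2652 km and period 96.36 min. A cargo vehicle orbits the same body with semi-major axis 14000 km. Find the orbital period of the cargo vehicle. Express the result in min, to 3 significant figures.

T₂ ≈ 1170 min

Kepler's third law: T² ∝ a³, so T₂ = T₁ (a₂/a₁)^(3/2).
a₂/a₁ = 5.279, (a₂/a₁)^(3/2) = 12.13.
T₂ = 96.36 × 12.13 = 1169 min.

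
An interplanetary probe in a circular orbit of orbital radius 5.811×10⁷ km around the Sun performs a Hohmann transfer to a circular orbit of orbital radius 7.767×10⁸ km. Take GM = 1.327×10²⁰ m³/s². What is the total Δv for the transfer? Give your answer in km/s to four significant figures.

r₁ = 5.811×10⁷ km = 5.811×10¹⁰ m.
r₂ = 7.767×10⁸ km = 7.767×10¹¹ m.
Transfer ellipse a_t = (r₁ + r₂)/2 = 4.174×10¹¹ m.
At r₁: circular v_c1 = √(μ/r₁) = 47790 m/s; transfer-perihelion v_p = √[μ(2/r₁ − 1/a_t)] = 65190 m/s.
Δv₁ = v_p − v_c1 = 17400 m/s.
At r₂: circular v_c2 = √(μ/r₂) = 13070 m/s; transfer-aphelion v_a = √[μ(2/r₂ − 1/a_t)] = 4877 m/s.
Δv₂ = v_c2 − v_a = 8194 m/s.
Total Δv = Δv₁ + Δv₂ = 25590 m/s = 25.59 km/s.

Δv_total ≈ 25.59 km/s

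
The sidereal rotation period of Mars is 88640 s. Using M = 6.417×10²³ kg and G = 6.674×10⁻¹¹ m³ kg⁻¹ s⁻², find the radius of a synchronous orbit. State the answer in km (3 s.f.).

μ = GM = 6.674×10⁻¹¹ × 6.417×10²³ = 4.283×10¹³ m³/s².
A synchronous orbit has period T, so by Kepler's third law a = (μT²/4π²)^(1/3).
μT²/4π² = 4.283×10¹³ × (8.864×10⁴)² / 39.48 = 8.524×10²¹ m³.
a = 2.043×10⁷ m = 20427 km.

r_sync ≈ 20400 km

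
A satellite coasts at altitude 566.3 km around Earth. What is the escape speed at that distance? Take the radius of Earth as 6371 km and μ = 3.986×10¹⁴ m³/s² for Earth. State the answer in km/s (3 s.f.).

r = 6371 + 566.3 = 6937.3 km = 6.9373×10⁶ m.
Escape speed v_esc = √(2μ/r) = √(2 × 3.986×10¹⁴ / 6.937×10⁶) = √(1.149×10⁸) = 10720 m/s.
= 10.72 km/s.

v_esc ≈ 10.7 km/s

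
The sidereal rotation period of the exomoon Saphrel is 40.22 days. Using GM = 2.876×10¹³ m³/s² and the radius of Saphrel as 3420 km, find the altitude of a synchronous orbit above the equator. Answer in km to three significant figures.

T = 40.22 days = 3.475×10⁶ s.
A synchronous orbit has period T, so by Kepler's third law a = (μT²/4π²)^(1/3).
μT²/4π² = 2.876×10¹³ × (3.475×10⁶)² / 39.48 = 8.797×10²⁴ m³.
a = 2.064×10⁸ m = 2.0643×10⁵ km.
Altitude h = a − R = 2.0643×10⁵ − 3420 = 2.0301×10⁵ km.

h_sync ≈ 2.03×10⁵ km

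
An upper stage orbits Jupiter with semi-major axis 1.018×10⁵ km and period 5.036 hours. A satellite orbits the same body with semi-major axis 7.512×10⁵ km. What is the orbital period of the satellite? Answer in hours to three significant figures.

Kepler's third law: T² ∝ a³, so T₂ = T₁ (a₂/a₁)^(3/2).
a₂/a₁ = 7.379, (a₂/a₁)^(3/2) = 20.05.
T₂ = 5.036 × 20.05 = 100.9 hours.

T₂ ≈ 101 hours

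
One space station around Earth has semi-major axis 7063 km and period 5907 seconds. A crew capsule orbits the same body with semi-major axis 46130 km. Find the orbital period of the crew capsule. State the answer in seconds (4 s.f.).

T₂ ≈ 98600 seconds

Kepler's third law: T² ∝ a³, so T₂ = T₁ (a₂/a₁)^(3/2).
a₂/a₁ = 6.531, (a₂/a₁)^(3/2) = 16.69.
T₂ = 5907 × 16.69 = 98600 seconds.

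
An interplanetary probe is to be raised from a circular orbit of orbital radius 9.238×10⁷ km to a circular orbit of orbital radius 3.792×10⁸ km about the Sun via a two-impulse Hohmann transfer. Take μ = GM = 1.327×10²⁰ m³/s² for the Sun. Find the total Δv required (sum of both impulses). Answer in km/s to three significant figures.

Δv_total ≈ 17.2 km/s

r₁ = 9.238×10⁷ km = 9.238×10¹⁰ m.
r₂ = 3.792×10⁸ km = 3.792×10¹¹ m.
Transfer ellipse a_t = (r₁ + r₂)/2 = 2.358×10¹¹ m.
At r₁: circular v_c1 = √(μ/r₁) = 37900 m/s; transfer-perihelion v_p = √[μ(2/r₁ − 1/a_t)] = 48060 m/s.
Δv₁ = v_p − v_c1 = 10160 m/s.
At r₂: circular v_c2 = √(μ/r₂) = 18710 m/s; transfer-aphelion v_a = √[μ(2/r₂ − 1/a_t)] = 11710 m/s.
Δv₂ = v_c2 − v_a = 6998 m/s.
Total Δv = Δv₁ + Δv₂ = 17160 m/s = 17.16 km/s.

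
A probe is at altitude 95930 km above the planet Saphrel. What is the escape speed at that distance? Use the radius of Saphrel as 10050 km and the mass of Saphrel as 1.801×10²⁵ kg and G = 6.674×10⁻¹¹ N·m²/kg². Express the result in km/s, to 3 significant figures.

μ = GM = 6.674×10⁻¹¹ × 1.801×10²⁵ = 1.202×10¹⁵ m³/s².
r = 10050 + 95930 = 105980 km = 1.0598×10⁸ m.
Escape speed v_esc = √(2μ/r) = √(2 × 1.202×10¹⁵ / 1.060×10⁸) = √(2.268×10⁷) = 4763 m/s.
= 4.763 km/s.

v_esc ≈ 4.76 km/s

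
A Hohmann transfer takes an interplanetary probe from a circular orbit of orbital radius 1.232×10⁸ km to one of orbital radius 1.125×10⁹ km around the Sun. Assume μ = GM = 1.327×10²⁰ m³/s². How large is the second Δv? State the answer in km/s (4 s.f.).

r₁ = 1.232×10⁸ km = 1.232×10¹¹ m.
r₂ = 1.125×10⁹ km = 1.125×10¹² m.
Transfer ellipse a_t = (r₁ + r₂)/2 = 6.241×10¹¹ m.
At r₁: circular v_c1 = √(μ/r₁) = 32820 m/s; transfer-perihelion v_p = √[μ(2/r₁ − 1/a_t)] = 44060 m/s.
At r₂: circular v_c2 = √(μ/r₂) = 10860 m/s; transfer-aphelion v_a = √[μ(2/r₂ − 1/a_t)] = 4825 m/s.
Δv₂ = v_c2 − v_a = 6035 m/s.
= 6.035 km/s.

Δv ≈ 6.035 km/s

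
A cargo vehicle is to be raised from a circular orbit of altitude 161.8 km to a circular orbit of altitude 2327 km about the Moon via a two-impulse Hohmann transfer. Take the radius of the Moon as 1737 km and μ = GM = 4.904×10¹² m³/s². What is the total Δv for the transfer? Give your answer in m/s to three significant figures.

Δv_total ≈ 491 m/s

r₁ = 1737 + 161.8 = 1898.8 km = 1.8988×10⁶ m.
r₂ = 1737 + 2327 = 4064.0 km = 4.0640×10⁶ m.
Transfer ellipse a_t = (r₁ + r₂)/2 = 2.981×10⁶ m.
At r₁: circular v_c1 = √(μ/r₁) = 1607 m/s; transfer-perilune v_p = √[μ(2/r₁ − 1/a_t)] = 1876 m/s.
Δv₁ = v_p − v_c1 = 269.2 m/s.
At r₂: circular v_c2 = √(μ/r₂) = 1098 m/s; transfer-apolune v_a = √[μ(2/r₂ − 1/a_t)] = 876.7 m/s.
Δv₂ = v_c2 − v_a = 221.8 m/s.
Total Δv = Δv₁ + Δv₂ = 491.1 m/s.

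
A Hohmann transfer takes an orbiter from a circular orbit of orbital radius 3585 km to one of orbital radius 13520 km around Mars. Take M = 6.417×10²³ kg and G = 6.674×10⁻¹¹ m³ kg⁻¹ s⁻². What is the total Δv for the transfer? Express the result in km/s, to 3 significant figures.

μ = GM = 6.674×10⁻¹¹ × 6.417×10²³ = 4.283×10¹³ m³/s².
r₁ = 3585 km = 3.585×10⁶ m.
r₂ = 13520 km = 1.352×10⁷ m.
Transfer ellipse a_t = (r₁ + r₂)/2 = 8.552×10⁶ m.
At r₁: circular v_c1 = √(μ/r₁) = 3456 m/s; transfer-periapsis v_p = √[μ(2/r₁ − 1/a_t)] = 4346 m/s.
Δv₁ = v_p − v_c1 = 889.3 m/s.
At r₂: circular v_c2 = √(μ/r₂) = 1780 m/s; transfer-apoapsis v_a = √[μ(2/r₂ − 1/a_t)] = 1152 m/s.
Δv₂ = v_c2 − v_a = 627.5 m/s.
Total Δv = Δv₁ + Δv₂ = 1517 m/s = 1.517 km/s.

Δv_total ≈ 1.52 km/s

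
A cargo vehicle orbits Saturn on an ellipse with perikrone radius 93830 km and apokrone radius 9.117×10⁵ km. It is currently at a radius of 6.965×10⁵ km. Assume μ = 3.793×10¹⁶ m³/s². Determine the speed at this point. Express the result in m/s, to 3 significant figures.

v ≈ 5790 m/s

Semi-major axis a = (r_p + r_a)/2 = 5.0276×10⁵ km = 5.028×10⁸ m.
Vis-viva: v² = μ(2/r − 1/a) = 3.793×10¹⁶ × (2.872×10⁻⁹ − 1.989×10⁻⁹) = 3.347×10⁷ m²/s².
v = 5786 m/s.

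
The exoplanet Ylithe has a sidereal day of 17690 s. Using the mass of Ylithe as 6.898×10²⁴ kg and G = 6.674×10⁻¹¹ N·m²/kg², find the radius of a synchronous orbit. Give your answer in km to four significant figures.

r_sync ≈ 15400 km

μ = GM = 6.674×10⁻¹¹ × 6.898×10²⁴ = 4.604×10¹⁴ m³/s².
A synchronous orbit has period T, so by Kepler's third law a = (μT²/4π²)^(1/3).
μT²/4π² = 4.604×10¹⁴ × (1.769×10⁴)² / 39.48 = 3.649×10²¹ m³.
a = 1.540×10⁷ m = 15396 km.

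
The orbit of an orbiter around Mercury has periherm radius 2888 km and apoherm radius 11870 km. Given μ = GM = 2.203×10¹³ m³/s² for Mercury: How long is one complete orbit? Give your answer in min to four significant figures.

T ≈ 447.2 min

Semi-major axis a = (r_p + r_a)/2 = (2888.0 + 11870)/2 = 7379.0 km = 7.379×10⁶ m.
By Kepler's third law T = 2π√(a³/μ) = 2π × 4.271×10³ = 2.683×10⁴ s.
= 447.2 min.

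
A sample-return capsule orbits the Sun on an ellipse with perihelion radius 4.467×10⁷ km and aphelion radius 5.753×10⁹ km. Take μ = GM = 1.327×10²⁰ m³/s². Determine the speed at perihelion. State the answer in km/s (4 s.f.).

v ≈ 76.78 km/s

Semi-major axis a = (r_p + r_a)/2 = 2.8988×10⁹ km = 2.899×10¹² m.
Vis-viva: v² = μ(2/r − 1/a) = 1.327×10²⁰ × (4.477×10⁻¹¹ − 3.450×10⁻¹³) = 5.896×10⁹ m²/s².
v = 76780 m/s = 76.78 km/s.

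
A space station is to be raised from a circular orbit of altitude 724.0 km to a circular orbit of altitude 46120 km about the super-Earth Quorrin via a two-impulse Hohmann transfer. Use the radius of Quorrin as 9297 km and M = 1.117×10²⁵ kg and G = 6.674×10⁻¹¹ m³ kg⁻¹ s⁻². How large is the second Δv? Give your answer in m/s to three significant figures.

Δv ≈ 1640 m/s

μ = GM = 6.674×10⁻¹¹ × 1.117×10²⁵ = 7.455×10¹⁴ m³/s².
r₁ = 9297 + 724.0 = 10021 km = 1.0021×10⁷ m.
r₂ = 9297 + 46120 = 55417 km = 5.5417×10⁷ m.
Transfer ellipse a_t = (r₁ + r₂)/2 = 3.272×10⁷ m.
At r₁: circular v_c1 = √(μ/r₁) = 8625 m/s; transfer-periapsis v_p = √[μ(2/r₁ − 1/a_t)] = 11220 m/s.
At r₂: circular v_c2 = √(μ/r₂) = 3668 m/s; transfer-apoapsis v_a = √[μ(2/r₂ − 1/a_t)] = 2030 m/s.
Δv₂ = v_c2 − v_a = 1638 m/s.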